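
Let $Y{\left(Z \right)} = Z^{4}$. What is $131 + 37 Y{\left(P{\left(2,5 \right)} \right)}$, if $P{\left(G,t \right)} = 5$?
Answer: $23256$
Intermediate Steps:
$131 + 37 Y{\left(P{\left(2,5 \right)} \right)} = 131 + 37 \cdot 5^{4} = 131 + 37 \cdot 625 = 131 + 23125 = 23256$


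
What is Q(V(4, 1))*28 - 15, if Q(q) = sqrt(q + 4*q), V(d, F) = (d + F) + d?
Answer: -15 + 84*sqrt(5) ≈ 172.83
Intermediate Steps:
V(d, F) = F + 2*d (V(d, F) = (F + d) + d = F + 2*d)
Q(q) = sqrt(5)*sqrt(q) (Q(q) = sqrt(5*q) = sqrt(5)*sqrt(q))
Q(V(4, 1))*28 - 15 = (sqrt(5)*sqrt(1 + 2*4))*28 - 15 = (sqrt(5)*sqrt(1 + 8))*28 - 15 = (sqrt(5)*sqrt(9))*28 - 15 = (sqrt(5)*3)*28 - 15 = (3*sqrt(5))*28 - 15 = 84*sqrt(5) - 15 = -15 + 84*sqrt(5)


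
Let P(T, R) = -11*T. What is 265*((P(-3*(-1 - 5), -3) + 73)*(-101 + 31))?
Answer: 2318750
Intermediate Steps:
265*((P(-3*(-1 - 5), -3) + 73)*(-101 + 31)) = 265*((-(-33)*(-1 - 5) + 73)*(-101 + 31)) = 265*((-(-33)*(-6) + 73)*(-70)) = 265*((-11*18 + 73)*(-70)) = 265*((-198 + 73)*(-70)) = 265*(-125*(-70)) = 265*8750 = 2318750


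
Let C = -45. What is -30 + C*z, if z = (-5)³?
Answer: 5595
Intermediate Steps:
z = -125
-30 + C*z = -30 - 45*(-125) = -30 + 5625 = 5595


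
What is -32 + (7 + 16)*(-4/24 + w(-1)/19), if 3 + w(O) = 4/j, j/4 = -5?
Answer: -22633/570 ≈ -39.707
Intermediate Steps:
j = -20 (j = 4*(-5) = -20)
w(O) = -16/5 (w(O) = -3 + 4/(-20) = -3 + 4*(-1/20) = -3 - ⅕ = -16/5)
-32 + (7 + 16)*(-4/24 + w(-1)/19) = -32 + (7 + 16)*(-4/24 - 16/5/19) = -32 + 23*(-4*1/24 - 16/5*1/19) = -32 + 23*(-⅙ - 16/95) = -32 + 23*(-191/570) = -32 - 4393/570 = -22633/570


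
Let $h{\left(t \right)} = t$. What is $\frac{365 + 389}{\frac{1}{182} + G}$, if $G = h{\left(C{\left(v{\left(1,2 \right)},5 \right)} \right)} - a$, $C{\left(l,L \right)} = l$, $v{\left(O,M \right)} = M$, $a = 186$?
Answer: $- \frac{137228}{33487} \approx -4.0979$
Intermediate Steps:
$G = -184$ ($G = 2 - 186 = -184$)
$\frac{365 + 389}{\frac{1}{182} + G} = \frac{365 + 389}{\frac{1}{182} - 184} = \frac{754}{\frac{1}{182} - 184} = \frac{754}{- \frac{33487}{182}} = 754 \left(- \frac{182}{33487}\right) = - \frac{137228}{33487}$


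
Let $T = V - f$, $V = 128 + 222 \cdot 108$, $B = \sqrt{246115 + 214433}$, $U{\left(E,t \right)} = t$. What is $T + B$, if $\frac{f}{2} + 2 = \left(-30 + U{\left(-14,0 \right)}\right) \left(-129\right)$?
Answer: $16368 + 6 \sqrt{12793} \approx 17047.0$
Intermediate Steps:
$B = 6 \sqrt{12793}$ ($B = \sqrt{460548} = 6 \sqrt{12793} \approx 678.64$)
$V = 24104$ ($V = 128 + 23976 = 24104$)
$f = 7736$ ($f = -4 + 2 \left(-30 + 0\right) \left(-129\right) = -4 + 2 \left(\left(-30\right) \left(-129\right)\right) = -4 + 2 \cdot 3870 = -4 + 7740 = 7736$)
$T = 16368$ ($T = 24104 - 7736 = 16368$)
$T + B = 16368 + 6 \sqrt{12793}$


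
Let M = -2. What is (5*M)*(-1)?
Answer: 10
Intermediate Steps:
(5*M)*(-1) = (5*(-2))*(-1) = -10*(-1) = 10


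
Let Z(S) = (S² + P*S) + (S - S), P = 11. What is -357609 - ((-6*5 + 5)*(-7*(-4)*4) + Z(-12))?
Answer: -354821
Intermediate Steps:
Z(S) = S² + 11*S (Z(S) = (S² + 11*S) + (S - S) = (S² + 11*S) + 0 = S² + 11*S)
-357609 - ((-6*5 + 5)*(-7*(-4)*4) + Z(-12)) = -357609 - ((-6*5 + 5)*(-7*(-4)*4) - 12*(11 - 12)) = -357609 - ((-30 + 5)*(28*4) - 12*(-1)) = -357609 - (-25*112 + 12) = -357609 - (-2800 + 12) = -357609 - 1*(-2788) = -357609 + 2788 = -354821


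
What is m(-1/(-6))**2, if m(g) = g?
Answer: 1/36 ≈ 0.027778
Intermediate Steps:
m(-1/(-6))**2 = (-1/(-6))**2 = (-1*(-1/6))**2 = (1/6)**2 = 1/36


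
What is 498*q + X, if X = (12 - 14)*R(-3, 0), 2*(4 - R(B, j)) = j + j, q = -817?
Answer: -406874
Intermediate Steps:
R(B, j) = 4 - j (R(B, j) = 4 - (j + j)/2 = 4 - j)
X = -8 (X = (12 - 14)*(4 - 1*0) = -2*(4 + 0) = -2*4 = -8)
498*q + X = 498*(-817) - 8 = -406866 - 8 = -406874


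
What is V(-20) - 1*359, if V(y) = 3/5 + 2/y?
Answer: -717/2 ≈ -358.50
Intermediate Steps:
V(y) = ⅗ + 2/y (V(y) = 3*(⅕) + 2/y = ⅗ + 2/y)
V(-20) - 1*359 = (⅗ + 2/(-20)) - 1*359 = (⅗ + 2*(-1/20)) - 359 = (⅗ - ⅒) - 359 = ½ - 359 = -717/2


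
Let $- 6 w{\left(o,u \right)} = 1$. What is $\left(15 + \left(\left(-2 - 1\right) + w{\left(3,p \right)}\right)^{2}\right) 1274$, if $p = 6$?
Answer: $\frac{573937}{18} \approx 31885.0$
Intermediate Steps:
$w{\left(o,u \right)} = - \frac{1}{6}$ ($w{\left(o,u \right)} = \left(- \frac{1}{6}\right) 1 = - \frac{1}{6}$)
$\left(15 + \left(\left(-2 - 1\right) + w{\left(3,p \right)}\right)^{2}\right) 1274 = \left(15 + \left(\left(-2 - 1\right) - \frac{1}{6}\right)^{2}\right) 1274 = \left(15 + \left(-3 - \frac{1}{6}\right)^{2}\right) 1274 = \left(15 + \left(- \frac{19}{6}\right)^{2}\right) 1274 = \left(15 + \frac{361}{36}\right) 1274 = \frac{901}{36} \cdot 1274 = \frac{573937}{18}$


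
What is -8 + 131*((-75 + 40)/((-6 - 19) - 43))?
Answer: 4041/68 ≈ 59.426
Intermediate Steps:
-8 + 131*((-75 + 40)/((-6 - 19) - 43)) = -8 + 131*(-35/(-25 - 43)) = -8 + 131*(-35/(-68)) = -8 + 131*(-35*(-1/68)) = -8 + 131*(35/68) = -8 + 4585/68 = 4041/68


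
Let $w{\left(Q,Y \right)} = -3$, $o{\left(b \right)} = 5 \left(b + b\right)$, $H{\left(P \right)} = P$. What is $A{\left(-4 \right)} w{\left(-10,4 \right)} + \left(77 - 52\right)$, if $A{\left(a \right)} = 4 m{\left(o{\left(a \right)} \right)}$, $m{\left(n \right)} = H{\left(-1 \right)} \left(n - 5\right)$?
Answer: $-515$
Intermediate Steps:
$o{\left(b \right)} = 10 b$ ($o{\left(b \right)} = 5 \cdot 2 b = 10 b$)
$m{\left(n \right)} = 5 - n$ ($m{\left(n \right)} = - (n - 5) = - (-5 + n) = 5 - n$)
$A{\left(a \right)} = 20 - 40 a$ ($A{\left(a \right)} = 4 \left(5 - 10 a\right) = 20 - 40 a$)
$A{\left(-4 \right)} w{\left(-10,4 \right)} + \left(77 - 52\right) = \left(20 - -160\right) \left(-3\right) + \left(77 - 52\right) = \left(20 + 160\right) \left(-3\right) + \left(77 - 52\right) = 180 \left(-3\right) + 25 = -540 + 25 = -515$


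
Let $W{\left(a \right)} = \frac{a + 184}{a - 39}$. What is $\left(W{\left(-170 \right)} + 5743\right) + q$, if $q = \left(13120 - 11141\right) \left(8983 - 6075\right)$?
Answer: $\frac{1203981061}{209} \approx 5.7607 \cdot 10^{6}$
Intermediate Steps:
$W{\left(a \right)} = \frac{184 + a}{-39 + a}$
$q = 5754932$ ($q = 1979 \left(8983 - 6075\right) = 1979 \cdot 2908 = 5754932$)
$\left(W{\left(-170 \right)} + 5743\right) + q = \left(\frac{184 - 170}{-39 - 170} + 5743\right) + 5754932 = \left(\frac{1}{-209} \cdot 14 + 5743\right) + 5754932 = \left(\left(- \frac{1}{209}\right) 14 + 5743\right) + 5754932 = \left(- \frac{14}{209} + 5743\right) + 5754932 = \frac{1200273}{209} + 5754932 = \frac{1203981061}{209}$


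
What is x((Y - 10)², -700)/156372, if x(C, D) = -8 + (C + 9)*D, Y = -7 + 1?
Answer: -15459/13031 ≈ -1.1863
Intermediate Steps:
Y = -6
x(C, D) = -8 + D*(9 + C) (x(C, D) = -8 + (9 + C)*D = -8 + D*(9 + C))
x((Y - 10)², -700)/156372 = (-8 + 9*(-700) + (-6 - 10)²*(-700))/156372 = (-8 - 6300 + (-16)²*(-700))*(1/156372) = (-8 - 6300 + 256*(-700))*(1/156372) = (-8 - 6300 - 179200)*(1/156372) = -185508*1/156372 = -15459/13031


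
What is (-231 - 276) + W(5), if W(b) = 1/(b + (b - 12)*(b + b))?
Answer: -32956/65 ≈ -507.02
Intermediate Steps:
W(b) = 1/(b + 2*b*(-12 + b)) (W(b) = 1/(b + (-12 + b)*(2*b)) = 1/(b + 2*b*(-12 + b)))
(-231 - 276) + W(5) = (-231 - 276) + 1/(5*(-23 + 2*5)) = -507 + 1/(5*(-23 + 10)) = -507 + (1/5)/(-13) = -507 + (1/5)*(-1/13) = -507 - 1/65 = -32956/65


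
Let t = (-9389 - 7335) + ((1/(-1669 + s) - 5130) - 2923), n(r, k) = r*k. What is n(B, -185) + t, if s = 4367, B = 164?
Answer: -148705665/2698 ≈ -55117.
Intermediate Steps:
n(r, k) = k*r
t = -66848345/2698 (t = (-9389 - 7335) + ((1/(-1669 + 4367) - 5130) - 2923) = -16724 + ((1/2698 - 5130) - 2923) = -16724 + (-13840739/2698 - 2923) = -16724 - 21726993/2698 = -66848345/2698 ≈ -24777.)
n(B, -185) + t = -185*164 - 66848345/2698 = -30340 - 66848345/2698 = -148705665/2698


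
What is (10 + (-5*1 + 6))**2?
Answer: 121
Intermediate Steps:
(10 + (-5*1 + 6))**2 = (10 + (-5 + 6))**2 = (10 + 1)**2 = 11**2 = 121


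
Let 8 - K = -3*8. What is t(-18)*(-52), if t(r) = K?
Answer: -1664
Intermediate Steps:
K = 32 (K = 8 - (-3)*8 = 8 - 1*(-24) = 8 + 24 = 32)
t(r) = 32
t(-18)*(-52) = 32*(-52) = -1664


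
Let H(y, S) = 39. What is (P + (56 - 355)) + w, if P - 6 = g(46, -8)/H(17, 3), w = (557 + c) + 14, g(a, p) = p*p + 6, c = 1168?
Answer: 56464/39 ≈ 1447.8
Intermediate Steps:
g(a, p) = 6 + p² (g(a, p) = p² + 6 = 6 + p²)
w = 1739 (w = (557 + 1168) + 14 = 1725 + 14 = 1739)
P = 304/39 (P = 6 + (6 + (-8)²)/39 = 6 + (6 + 64)*(1/39) = 6 + 70*(1/39) = 6 + 70/39 = 304/39 ≈ 7.7949)
(P + (56 - 355)) + w = (304/39 + (56 - 355)) + 1739 = (304/39 - 299) + 1739 = -11357/39 + 1739 = 56464/39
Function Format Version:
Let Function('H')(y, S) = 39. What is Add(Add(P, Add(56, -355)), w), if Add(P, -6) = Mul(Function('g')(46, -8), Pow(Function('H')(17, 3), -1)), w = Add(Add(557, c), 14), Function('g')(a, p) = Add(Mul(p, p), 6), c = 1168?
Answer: Rational(56464, 39) ≈ 1447.8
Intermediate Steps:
Function('g')(a, p) = Add(6, Pow(p, 2)) (Function('g')(a, p) = Add(Pow(p, 2), 6) = Add(6, Pow(p, 2)))
w = 1739 (w = Add(Add(557, 1168), 14) = Add(1725, 14) = 1739)
P = Rational(304, 39) (P = Add(6, Mul(Add(6, Pow(-8, 2)), Pow(39, -1))) = Add(6, Mul(Add(6, 64), Rational(1, 39))) = Add(6, Mul(70, Rational(1, 39))) = Add(6, Rational(70, 39)) = Rational(304, 39) ≈ 7.7949)
Add(Add(P, Add(56, -355)), w) = Add(Add(Rational(304, 39), Add(56, -355)), 1739) = Add(Add(Rational(304, 39), -299), 1739) = Add(Rational(-11357, 39), 1739) = Rational(56464, 39)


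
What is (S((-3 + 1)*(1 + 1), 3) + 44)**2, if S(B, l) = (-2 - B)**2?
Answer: 2304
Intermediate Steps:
(S((-3 + 1)*(1 + 1), 3) + 44)**2 = ((2 + (-3 + 1)*(1 + 1))**2 + 44)**2 = ((2 - 2*2)**2 + 44)**2 = ((2 - 4)**2 + 44)**2 = ((-2)**2 + 44)**2 = (4 + 44)**2 = 48**2 = 2304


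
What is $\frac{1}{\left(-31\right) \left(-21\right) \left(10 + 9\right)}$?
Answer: $\frac{1}{12369} \approx 8.0847 \cdot 10^{-5}$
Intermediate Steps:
$\frac{1}{\left(-31\right) \left(-21\right) \left(10 + 9\right)} = \frac{1}{651 \cdot 19} = \frac{1}{12369}$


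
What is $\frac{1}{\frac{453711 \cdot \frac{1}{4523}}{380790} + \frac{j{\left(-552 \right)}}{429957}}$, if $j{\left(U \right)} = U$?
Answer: $- \frac{27426689023470}{27986690719} \approx -979.99$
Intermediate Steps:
$\frac{1}{\frac{453711 \cdot \frac{1}{4523}}{380790} + \frac{j{\left(-552 \right)}}{429957}} = \frac{1}{\frac{453711 \cdot \frac{1}{4523}}{380790} - \frac{552}{429957}} = \frac{1}{453711 \cdot \frac{1}{4523} \cdot \frac{1}{380790} - \frac{184}{143319}} = \frac{1}{\frac{453711}{4523} \cdot \frac{1}{380790} - \frac{184}{143319}} = \frac{1}{\frac{151237}{574104390} - \frac{184}{143319}} = \frac{1}{- \frac{27986690719}{27426689023470}} = - \frac{27426689023470}{27986690719}$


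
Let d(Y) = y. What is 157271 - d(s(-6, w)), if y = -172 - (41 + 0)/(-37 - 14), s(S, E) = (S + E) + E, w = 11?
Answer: 8029552/51 ≈ 1.5744e+5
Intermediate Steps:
s(S, E) = S + 2*E (s(S, E) = (E + S) + E = S + 2*E)
y = -8731/51 (y = -172 - 41/(-51) = -172 - 41*(-1)/51 = -172 - 1*(-41/51) = -172 + 41/51 = -8731/51 ≈ -171.20)
d(Y) = -8731/51
157271 - d(s(-6, w)) = 157271 - 1*(-8731/51) = 157271 + 8731/51 = 8029552/51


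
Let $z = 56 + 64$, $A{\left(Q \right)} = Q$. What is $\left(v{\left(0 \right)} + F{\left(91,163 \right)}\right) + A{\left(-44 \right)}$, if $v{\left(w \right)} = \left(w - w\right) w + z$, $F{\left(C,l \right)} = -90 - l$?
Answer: $-177$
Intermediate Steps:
$z = 120$
$v{\left(w \right)} = 120$ ($v{\left(w \right)} = \left(w - w\right) w + 120 = 0 w + 120 = 0 + 120 = 120$)
$\left(v{\left(0 \right)} + F{\left(91,163 \right)}\right) + A{\left(-44 \right)} = \left(120 - 253\right) - 44 = -133 - 44 = -177$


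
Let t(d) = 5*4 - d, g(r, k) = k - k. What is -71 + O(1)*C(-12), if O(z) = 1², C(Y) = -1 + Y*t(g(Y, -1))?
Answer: -312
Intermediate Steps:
g(r, k) = 0
t(d) = 20 - d
C(Y) = -1 + 20*Y (C(Y) = -1 + Y*(20 - 1*0) = -1 + Y*(20 + 0) = -1 + Y*20 = -1 + 20*Y)
O(z) = 1
-71 + O(1)*C(-12) = -71 + 1*(-1 + 20*(-12)) = -71 + 1*(-1 - 240) = -71 + 1*(-241) = -71 - 241 = -312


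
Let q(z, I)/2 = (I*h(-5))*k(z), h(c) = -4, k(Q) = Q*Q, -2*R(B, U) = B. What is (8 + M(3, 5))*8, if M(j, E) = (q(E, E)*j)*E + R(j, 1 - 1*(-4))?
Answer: -119948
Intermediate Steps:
R(B, U) = -B/2
k(Q) = Q²
q(z, I) = -8*I*z² (q(z, I) = 2*((I*(-4))*z²) = 2*((-4*I)*z²) = 2*(-4*I*z²) = -8*I*z²)
M(j, E) = -j/2 - 8*j*E⁴ (M(j, E) = ((-8*E*E²)*j)*E - j/2 = ((-8*E³)*j)*E - j/2 = (-8*j*E³)*E - j/2 = -8*j*E⁴ - j/2 = -j/2 - 8*j*E⁴)
(8 + M(3, 5))*8 = (8 + (½)*3*(-1 - 16*5⁴))*8 = (8 + (½)*3*(-1 - 16*625))*8 = (8 + (½)*3*(-1 - 10000))*8 = (8 + (½)*3*(-10001))*8 = (8 - 30003/2)*8 = -29987/2*8 = -119948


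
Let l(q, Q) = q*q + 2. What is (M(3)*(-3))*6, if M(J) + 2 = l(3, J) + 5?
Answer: -252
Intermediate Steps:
l(q, Q) = 2 + q² (l(q, Q) = q² + 2 = 2 + q²)
M(J) = 14 (M(J) = -2 + ((2 + 3²) + 5) = -2 + ((2 + 9) + 5) = -2 + (11 + 5) = -2 + 16 = 14)
(M(3)*(-3))*6 = (14*(-3))*6 = -42*6 = -252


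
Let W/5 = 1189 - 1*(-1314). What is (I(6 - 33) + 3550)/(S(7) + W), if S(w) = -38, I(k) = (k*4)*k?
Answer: 6466/12477 ≈ 0.51823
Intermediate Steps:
I(k) = 4*k**2 (I(k) = (4*k)*k = 4*k**2)
W = 12515 (W = 5*(1189 - 1*(-1314)) = 5*(1189 + 1314) = 5*2503 = 12515)
(I(6 - 33) + 3550)/(S(7) + W) = (4*(6 - 33)**2 + 3550)/(-38 + 12515) = (4*(-27)**2 + 3550)/12477 = (4*729 + 3550)*(1/12477) = (2916 + 3550)*(1/12477) = 6466*(1/12477) = 6466/12477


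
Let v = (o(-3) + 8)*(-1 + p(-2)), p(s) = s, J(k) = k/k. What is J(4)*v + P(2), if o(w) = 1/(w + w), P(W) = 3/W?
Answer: -22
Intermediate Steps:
J(k) = 1
o(w) = 1/(2*w)
v = -47/2 (v = ((½)/(-3) + 8)*(-1 - 2) = ((½)*(-⅓) + 8)*(-3) = (-⅙ + 8)*(-3) = (47/6)*(-3) = -47/2 ≈ -23.500)
J(4)*v + P(2) = 1*(-47/2) + 3/2 = -47/2 + 3*(½) = -47/2 + 3/2 = -22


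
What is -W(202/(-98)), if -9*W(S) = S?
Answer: -101/441 ≈ -0.22902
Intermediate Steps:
W(S) = -S/9
-W(202/(-98)) = -(-1)*202/(-98)/9 = -(-1)*202*(-1/98)/9 = -(-1)*(-101)/(9*49) = -1*101/441 = -101/441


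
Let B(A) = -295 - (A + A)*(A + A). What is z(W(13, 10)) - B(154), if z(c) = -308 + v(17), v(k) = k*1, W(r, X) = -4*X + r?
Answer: 94868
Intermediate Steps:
W(r, X) = r - 4*X
v(k) = k
B(A) = -295 - 4*A² (B(A) = -295 - 2*A*2*A = -295 - 4*A²)
z(c) = -291 (z(c) = -308 + 17 = -291)
z(W(13, 10)) - B(154) = -291 - (-295 - 4*154²) = -291 - (-295 - 4*23716) = -291 - (-295 - 94864) = -291 - 1*(-95159) = -291 + 95159 = 94868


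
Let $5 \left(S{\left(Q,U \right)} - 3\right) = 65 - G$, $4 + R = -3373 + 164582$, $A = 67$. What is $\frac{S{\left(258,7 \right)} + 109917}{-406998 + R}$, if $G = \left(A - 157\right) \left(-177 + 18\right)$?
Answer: $- \frac{107071}{245793} \approx -0.43561$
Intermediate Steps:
$R = 161205$ ($R = -4 + \left(-3373 + 164582\right) = -4 + 161209 = 161205$)
$G = 14310$ ($G = \left(67 - 157\right) \left(-177 + 18\right) = \left(-90\right) \left(-159\right) = 14310$)
$S{\left(Q,U \right)} = -2846$ ($S{\left(Q,U \right)} = 3 + \frac{65 - 14310}{5} = 3 + \frac{1}{5} \left(-14245\right) = 3 - 2849 = -2846$)
$\frac{S{\left(258,7 \right)} + 109917}{-406998 + R} = \frac{-2846 + 109917}{-406998 + 161205} = \frac{107071}{-245793} = 107071 \left(- \frac{1}{245793}\right) = - \frac{107071}{245793}$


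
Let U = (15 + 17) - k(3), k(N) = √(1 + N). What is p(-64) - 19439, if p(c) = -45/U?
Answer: -38881/2 ≈ -19441.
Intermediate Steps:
U = 30 (U = (15 + 17) - √(1 + 3) = 32 - √4 = 32 - 1*2 = 32 - 2 = 30)
p(c) = -3/2 (p(c) = -45/30 = -45*1/30 = -3/2)
p(-64) - 19439 = -3/2 - 19439 = -38881/2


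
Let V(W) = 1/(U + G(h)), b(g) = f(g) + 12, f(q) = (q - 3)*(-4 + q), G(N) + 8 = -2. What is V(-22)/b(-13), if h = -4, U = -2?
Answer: -1/3408 ≈ -0.00029343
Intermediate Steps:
G(N) = -10 (G(N) = -8 - 2 = -10)
f(q) = (-4 + q)*(-3 + q) (f(q) = (-3 + q)*(-4 + q) = (-4 + q)*(-3 + q))
b(g) = 24 + g² - 7*g (b(g) = (12 + g² - 7*g) + 12 = 24 + g² - 7*g)
V(W) = -1/12 (V(W) = 1/(-2 - 10) = 1/(-12) = -1/12)
V(-22)/b(-13) = -1/(12*(24 + (-13)² - 7*(-13))) = -1/(12*(24 + 169 + 91)) = -1/12/284 = -1/12*1/284 = -1/3408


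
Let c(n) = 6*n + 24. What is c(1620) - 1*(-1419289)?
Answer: 1429033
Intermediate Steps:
c(n) = 24 + 6*n
c(1620) - 1*(-1419289) = (24 + 6*1620) - 1*(-1419289) = (24 + 9720) + 1419289 = 9744 + 1419289 = 1429033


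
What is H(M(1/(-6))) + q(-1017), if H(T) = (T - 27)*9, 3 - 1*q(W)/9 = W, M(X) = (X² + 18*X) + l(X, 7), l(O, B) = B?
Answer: 35893/4 ≈ 8973.3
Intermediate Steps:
M(X) = 7 + X² + 18*X (M(X) = (X² + 18*X) + 7 = 7 + X² + 18*X)
q(W) = 27 - 9*W
H(T) = -243 + 9*T (H(T) = (-27 + T)*9 = -243 + 9*T)
H(M(1/(-6))) + q(-1017) = (-243 + 9*(7 + (1/(-6))² + 18/(-6))) + (27 - 9*(-1017)) = (-243 + 9*(7 + (-⅙)² + 18*(-⅙))) + (27 + 9153) = (-243 + 9*(7 + 1/36 - 3)) + 9180 = (-243 + 9*(145/36)) + 9180 = (-243 + 145/4) + 9180 = -827/4 + 9180 = 35893/4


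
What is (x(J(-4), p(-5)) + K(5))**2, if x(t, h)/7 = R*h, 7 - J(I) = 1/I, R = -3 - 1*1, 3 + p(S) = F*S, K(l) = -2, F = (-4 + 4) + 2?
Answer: 131044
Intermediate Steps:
F = 2 (F = 0 + 2 = 2)
p(S) = -3 + 2*S
R = -4 (R = -3 - 1 = -4)
J(I) = 7 - 1/I
x(t, h) = -28*h (x(t, h) = 7*(-4*h) = -28*h)
(x(J(-4), p(-5)) + K(5))**2 = (-28*(-3 + 2*(-5)) - 2)**2 = (-28*(-3 - 10) - 2)**2 = (-28*(-13) - 2)**2 = (364 - 2)**2 = 362**2 = 131044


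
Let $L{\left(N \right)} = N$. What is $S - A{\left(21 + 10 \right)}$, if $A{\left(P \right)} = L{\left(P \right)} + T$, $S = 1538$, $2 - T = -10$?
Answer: $1495$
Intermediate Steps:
$T = 12$ ($T = 2 - -10 = 2 + 10 = 12$)
$A{\left(P \right)} = 12 + P$ ($A{\left(P \right)} = P + 12 = 12 + P$)
$S - A{\left(21 + 10 \right)} = 1538 - \left(12 + \left(21 + 10\right)\right) = 1538 - \left(12 + 31\right) = 1538 - 43 = 1495$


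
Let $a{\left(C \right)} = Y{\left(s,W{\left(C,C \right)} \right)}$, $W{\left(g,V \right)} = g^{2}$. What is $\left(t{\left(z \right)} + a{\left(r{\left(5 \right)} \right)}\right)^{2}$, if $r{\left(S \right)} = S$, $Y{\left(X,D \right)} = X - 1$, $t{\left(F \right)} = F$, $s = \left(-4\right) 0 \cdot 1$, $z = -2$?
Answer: $9$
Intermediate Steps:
$s = 0$ ($s = 0 \cdot 1 = 0$)
$Y{\left(X,D \right)} = -1 + X$ ($Y{\left(X,D \right)} = X - 1 = -1 + X$)
$a{\left(C \right)} = -1$ ($a{\left(C \right)} = -1 + 0 = -1$)
$\left(t{\left(z \right)} + a{\left(r{\left(5 \right)} \right)}\right)^{2} = \left(-2 - 1\right)^{2} = \left(-3\right)^{2} = 9$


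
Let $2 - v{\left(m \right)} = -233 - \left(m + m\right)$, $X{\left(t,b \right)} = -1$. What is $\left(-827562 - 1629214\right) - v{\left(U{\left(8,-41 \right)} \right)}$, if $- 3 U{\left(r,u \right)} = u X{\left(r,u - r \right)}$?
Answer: $- \frac{7370951}{3} \approx -2.457 \cdot 10^{6}$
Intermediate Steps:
$U{\left(r,u \right)} = \frac{u}{3}$ ($U{\left(r,u \right)} = - \frac{u \left(-1\right)}{3} = - \frac{\left(-1\right) u}{3} = \frac{u}{3}$)
$v{\left(m \right)} = 235 + 2 m$ ($v{\left(m \right)} = 2 - \left(-233 - \left(m + m\right)\right) = 2 - \left(-233 - 2 m\right) = 2 + \left(233 + 2 m\right) = 235 + 2 m$)
$\left(-827562 - 1629214\right) - v{\left(U{\left(8,-41 \right)} \right)} = \left(-827562 - 1629214\right) - \left(235 + 2 \cdot \frac{1}{3} \left(-41\right)\right) = \left(-827562 - 1629214\right) - \left(235 + 2 \left(- \frac{41}{3}\right)\right) = -2456776 - \left(235 - \frac{82}{3}\right) = -2456776 - \frac{623}{3} = - \frac{7370951}{3}$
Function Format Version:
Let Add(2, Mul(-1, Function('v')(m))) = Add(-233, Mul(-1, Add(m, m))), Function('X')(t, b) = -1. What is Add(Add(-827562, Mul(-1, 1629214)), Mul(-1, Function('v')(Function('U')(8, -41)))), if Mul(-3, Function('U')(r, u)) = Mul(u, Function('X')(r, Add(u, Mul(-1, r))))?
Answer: Rational(-7370951, 3) ≈ -2.4570e+6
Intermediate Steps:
Function('U')(r, u) = Mul(Rational(1, 3), u) (Function('U')(r, u) = Mul(Rational(-1, 3), Mul(u, -1)) = Mul(Rational(-1, 3), Mul(-1, u)) = Mul(Rational(1, 3), u))
Function('v')(m) = Add(235, Mul(2, m)) (Function('v')(m) = Add(2, Mul(-1, Add(-233, Mul(-1, Add(m, m))))) = Add(2, Mul(-1, Add(-233, Mul(-1, Mul(2, m))))) = Add(2, Mul(-1, Add(-233, Mul(-2, m)))) = Add(2, Add(233, Mul(2, m))) = Add(235, Mul(2, m)))
Add(Add(-827562, Mul(-1, 1629214)), Mul(-1, Function('v')(Function('U')(8, -41)))) = Add(Add(-827562, Mul(-1, 1629214)), Mul(-1, Add(235, Mul(2, Mul(Rational(1, 3), -41))))) = Add(Add(-827562, -1629214), Mul(-1, Add(235, Mul(2, Rational(-41, 3))))) = Add(-2456776, Mul(-1, Add(235, Rational(-82, 3)))) = Add(-2456776, Mul(-1, Rational(623, 3))) = Add(-2456776, Rational(-623, 3)) = Rational(-7370951, 3)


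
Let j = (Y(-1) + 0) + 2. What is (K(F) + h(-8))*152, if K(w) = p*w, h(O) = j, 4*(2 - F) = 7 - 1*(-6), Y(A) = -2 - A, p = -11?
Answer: 2242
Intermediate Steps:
F = -5/4 (F = 2 - (7 - 1*(-6))/4 = 2 - (7 + 6)/4 = 2 - ¼*13 = 2 - 13/4 = -5/4 ≈ -1.2500)
j = 1 (j = ((-2 - 1*(-1)) + 0) + 2 = ((-2 + 1) + 0) + 2 = (-1 + 0) + 2 = -1 + 2 = 1)
h(O) = 1
K(w) = -11*w
(K(F) + h(-8))*152 = (-11*(-5/4) + 1)*152 = (55/4 + 1)*152 = (59/4)*152 = 2242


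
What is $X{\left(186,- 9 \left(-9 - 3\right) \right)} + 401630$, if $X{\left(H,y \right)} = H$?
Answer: $401816$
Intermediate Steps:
$X{\left(186,- 9 \left(-9 - 3\right) \right)} + 401630 = 186 + 401630 = 401816$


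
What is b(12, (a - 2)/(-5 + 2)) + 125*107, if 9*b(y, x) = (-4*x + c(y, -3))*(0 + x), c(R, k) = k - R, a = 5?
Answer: 120386/9 ≈ 13376.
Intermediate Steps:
b(y, x) = x*(-3 - y - 4*x)/9 (b(y, x) = ((-4*x + (-3 - y))*(0 + x))/9 = ((-3 - y - 4*x)*x)/9 = (x*(-3 - y - 4*x))/9 = x*(-3 - y - 4*x)/9)
b(12, (a - 2)/(-5 + 2)) + 125*107 = -(5 - 2)/(-5 + 2)*(3 + 12 + 4*((5 - 2)/(-5 + 2)))/9 + 125*107 = -3/(-3)*(3 + 12 + 4*(3/(-3)))/9 + 13375 = -3*(-⅓)*(3 + 12 + 4*(3*(-⅓)))/9 + 13375 = -⅑*(-1)*(3 + 12 + 4*(-1)) + 13375 = -⅑*(-1)*(3 + 12 - 4) + 13375 = -⅑*(-1)*11 + 13375 = 11/9 + 13375 = 120386/9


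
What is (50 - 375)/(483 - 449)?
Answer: -325/34 ≈ -9.5588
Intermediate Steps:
(50 - 375)/(483 - 449) = -325/34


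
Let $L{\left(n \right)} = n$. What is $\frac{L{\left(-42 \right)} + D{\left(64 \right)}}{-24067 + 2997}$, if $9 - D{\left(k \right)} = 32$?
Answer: $\frac{13}{4214} \approx 0.003085$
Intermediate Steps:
$D{\left(k \right)} = -23$ ($D{\left(k \right)} = 9 - 32 = -23$)
$\frac{L{\left(-42 \right)} + D{\left(64 \right)}}{-24067 + 2997} = \frac{-42 - 23}{-24067 + 2997} = - \frac{65}{-21070} = \left(-65\right) \left(- \frac{1}{21070}\right) = \frac{13}{4214}$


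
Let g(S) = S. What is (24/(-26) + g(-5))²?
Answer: 5929/169 ≈ 35.083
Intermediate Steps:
(24/(-26) + g(-5))² = (24/(-26) - 5)² = (24*(-1/26) - 5)² = (-12/13 - 5)² = (-77/13)² = 5929/169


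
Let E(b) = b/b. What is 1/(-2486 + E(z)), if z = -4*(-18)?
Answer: -1/2485 ≈ -0.00040241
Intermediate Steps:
z = 72
E(b) = 1
1/(-2486 + E(z)) = 1/(-2486 + 1) = 1/(-2485) = -1/2485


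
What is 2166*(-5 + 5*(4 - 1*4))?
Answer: -10830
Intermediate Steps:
2166*(-5 + 5*(4 - 1*4)) = 2166*(-5 + 5*(4 - 4)) = 2166*(-5 + 5*0) = 2166*(-5 + 0) = 2166*(-5) = -10830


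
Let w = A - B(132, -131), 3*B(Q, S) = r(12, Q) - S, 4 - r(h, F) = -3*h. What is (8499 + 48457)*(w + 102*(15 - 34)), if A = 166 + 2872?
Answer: 59405108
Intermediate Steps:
r(h, F) = 4 + 3*h (r(h, F) = 4 - (-3)*h = 4 + 3*h)
B(Q, S) = 40/3 - S/3 (B(Q, S) = ((4 + 3*12) - S)/3 = ((4 + 36) - S)/3 = (40 - S)/3 = 40/3 - S/3)
A = 3038
w = 2981 (w = 3038 - (40/3 - ⅓*(-131)) = 3038 - (40/3 + 131/3) = 3038 - 1*57 = 3038 - 57 = 2981)
(8499 + 48457)*(w + 102*(15 - 34)) = (8499 + 48457)*(2981 + 102*(15 - 34)) = 56956*(2981 + 102*(-19)) = 56956*(2981 - 1938) = 56956*1043 = 59405108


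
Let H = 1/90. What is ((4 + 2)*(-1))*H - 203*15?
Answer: -45676/15 ≈ -3045.1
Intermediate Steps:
H = 1/90 ≈ 0.011111
((4 + 2)*(-1))*H - 203*15 = ((4 + 2)*(-1))*(1/90) - 203*15 = (6*(-1))*(1/90) - 1*3045 = -6*1/90 - 3045 = -1/15 - 3045 = -45676/15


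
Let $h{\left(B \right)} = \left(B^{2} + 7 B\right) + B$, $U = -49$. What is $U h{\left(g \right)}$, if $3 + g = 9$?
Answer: $-4116$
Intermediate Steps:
$g = 6$ ($g = -3 + 9 = 6$)
$h{\left(B \right)} = B^{2} + 8 B$
$U h{\left(g \right)} = - 49 \cdot 6 \left(8 + 6\right) = - 49 \cdot 6 \cdot 14 = \left(-49\right) 84 = -4116$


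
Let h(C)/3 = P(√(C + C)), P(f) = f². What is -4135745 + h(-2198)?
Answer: -4148933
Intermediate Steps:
h(C) = 6*C (h(C) = 3*(√(C + C))² = 3*(√(2*C))² = 3*(√2*√C)² = 3*(2*C) = 6*C)
-4135745 + h(-2198) = -4135745 + 6*(-2198) = -4135745 - 13188 = -4148933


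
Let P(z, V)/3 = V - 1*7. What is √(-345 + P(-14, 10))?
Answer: 4*I*√21 ≈ 18.33*I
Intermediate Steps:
P(z, V) = -21 + 3*V (P(z, V) = 3*(V - 1*7) = 3*(V - 7) = 3*(-7 + V) = -21 + 3*V)
√(-345 + P(-14, 10)) = √(-345 + (-21 + 3*10)) = √(-345 + (-21 + 30)) = √(-345 + 9) = √(-336) = 4*I*√21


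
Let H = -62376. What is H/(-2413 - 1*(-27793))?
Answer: -5198/2115 ≈ -2.4577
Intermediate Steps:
H/(-2413 - 1*(-27793)) = -62376/(-2413 - 1*(-27793)) = -62376/(-2413 + 27793) = -62376/25380 = -62376*1/25380 = -5198/2115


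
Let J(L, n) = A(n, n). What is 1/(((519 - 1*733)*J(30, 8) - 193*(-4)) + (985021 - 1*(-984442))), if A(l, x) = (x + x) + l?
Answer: 1/1965099 ≈ 5.0888e-7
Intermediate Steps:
A(l, x) = l + 2*x (A(l, x) = 2*x + l = l + 2*x)
J(L, n) = 3*n (J(L, n) = n + 2*n = 3*n)
1/(((519 - 1*733)*J(30, 8) - 193*(-4)) + (985021 - 1*(-984442))) = 1/(((519 - 1*733)*(3*8) - 193*(-4)) + (985021 - 1*(-984442))) = 1/(((519 - 733)*24 + 772) + (985021 + 984442)) = 1/((-214*24 + 772) + 1969463) = 1/((-5136 + 772) + 1969463) = 1/(-4364 + 1969463) = 1/1965099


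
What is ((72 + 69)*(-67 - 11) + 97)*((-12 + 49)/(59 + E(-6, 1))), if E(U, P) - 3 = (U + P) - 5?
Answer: -403337/52 ≈ -7756.5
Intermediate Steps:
E(U, P) = -2 + P + U (E(U, P) = 3 + ((U + P) - 5) = 3 + ((P + U) - 5) = 3 + (-5 + P + U) = -2 + P + U)
((72 + 69)*(-67 - 11) + 97)*((-12 + 49)/(59 + E(-6, 1))) = ((72 + 69)*(-67 - 11) + 97)*((-12 + 49)/(59 + (-2 + 1 - 6))) = (141*(-78) + 97)*(37/(59 - 7)) = (-10998 + 97)*(37/52) = -403337/52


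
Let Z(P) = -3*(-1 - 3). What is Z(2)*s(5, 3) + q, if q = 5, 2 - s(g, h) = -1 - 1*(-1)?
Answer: 29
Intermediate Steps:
Z(P) = 12 (Z(P) = -3*(-4) = 12)
s(g, h) = 2 (s(g, h) = 2 - (-1 - 1*(-1)) = 2 - (-1 + 1) = 2 - 1*0 = 2 + 0 = 2)
Z(2)*s(5, 3) + q = 12*2 + 5 = 24 + 5 = 29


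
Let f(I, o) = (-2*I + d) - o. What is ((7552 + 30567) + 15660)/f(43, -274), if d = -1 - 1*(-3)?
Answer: 53779/190 ≈ 283.05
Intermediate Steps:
d = 2 (d = -1 + 3 = 2)
f(I, o) = 2 - o - 2*I (f(I, o) = (-2*I + 2) - o = (2 - 2*I) - o = 2 - o - 2*I)
((7552 + 30567) + 15660)/f(43, -274) = ((7552 + 30567) + 15660)/(2 - 1*(-274) - 2*43) = (38119 + 15660)/(2 + 274 - 86) = 53779/190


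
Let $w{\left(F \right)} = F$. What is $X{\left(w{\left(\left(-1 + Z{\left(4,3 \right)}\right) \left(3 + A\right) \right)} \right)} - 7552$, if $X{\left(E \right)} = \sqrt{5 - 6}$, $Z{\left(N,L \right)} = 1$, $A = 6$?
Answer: $-7552 + i \approx -7552.0 + 1.0 i$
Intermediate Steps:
$X{\left(E \right)} = i$ ($X{\left(E \right)} = \sqrt{-1} = i$)
$X{\left(w{\left(\left(-1 + Z{\left(4,3 \right)}\right) \left(3 + A\right) \right)} \right)} - 7552 = i - 7552 = -7552 + i$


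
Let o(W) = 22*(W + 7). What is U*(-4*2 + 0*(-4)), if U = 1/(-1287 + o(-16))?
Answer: 8/1485 ≈ 0.0053872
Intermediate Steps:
o(W) = 154 + 22*W (o(W) = 22*(7 + W) = 154 + 22*W)
U = -1/1485 (U = 1/(-1287 + (154 + 22*(-16))) = 1/(-1287 + (154 - 352)) = 1/(-1287 - 198) = 1/(-1485) = -1/1485 ≈ -0.00067340)
U*(-4*2 + 0*(-4)) = -(-4*2 + 0*(-4))/1485 = -(-8 + 0)/1485 = -1/1485*(-8) = 8/1485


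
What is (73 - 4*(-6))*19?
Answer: 1843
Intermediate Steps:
(73 - 4*(-6))*19 = (73 + 24)*19 = 97*19 = 1843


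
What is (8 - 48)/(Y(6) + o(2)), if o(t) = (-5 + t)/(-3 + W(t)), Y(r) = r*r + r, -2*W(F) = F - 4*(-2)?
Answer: -320/339 ≈ -0.94395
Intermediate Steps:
W(F) = -4 - F/2 (W(F) = -(F - 4*(-2))/2 = -(F + 8)/2 = -(8 + F)/2 = -4 - F/2)
Y(r) = r + r**2 (Y(r) = r**2 + r = r + r**2)
o(t) = (-5 + t)/(-7 - t/2) (o(t) = (-5 + t)/(-3 + (-4 - t/2)) = (-5 + t)/(-7 - t/2))
(8 - 48)/(Y(6) + o(2)) = (8 - 48)/(6*(1 + 6) + 2*(5 - 1*2)/(14 + 2)) = -40/(6*7 + 2*(5 - 2)/16) = -40/(42 + 2*(1/16)*3) = -40/(42 + 3/8) = -40/339/8 = -40*8/339 = -320/339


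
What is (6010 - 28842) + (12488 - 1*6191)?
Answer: -16535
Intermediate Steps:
(6010 - 28842) + (12488 - 1*6191) = -22832 + (12488 - 6191) = -22832 + 6297 = -16535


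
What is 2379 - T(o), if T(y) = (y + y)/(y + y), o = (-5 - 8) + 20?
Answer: 2378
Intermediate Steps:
o = 7 (o = -13 + 20 = 7)
T(y) = 1 (T(y) = (2*y)/((2*y)) = (2*y)*(1/(2*y)) = 1)
2379 - T(o) = 2379 - 1*1 = 2379 - 1 = 2378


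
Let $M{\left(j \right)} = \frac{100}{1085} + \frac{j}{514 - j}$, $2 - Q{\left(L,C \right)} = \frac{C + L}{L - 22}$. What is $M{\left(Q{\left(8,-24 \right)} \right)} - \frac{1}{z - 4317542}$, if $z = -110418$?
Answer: $\frac{40483828723}{431429426680} \approx 0.093837$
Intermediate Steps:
$Q{\left(L,C \right)} = 2 - \frac{C + L}{-22 + L}$ ($Q{\left(L,C \right)} = 2 - \frac{C + L}{L - 22} = 2 - \frac{C + L}{-22 + L}$)
$M{\left(j \right)} = \frac{20}{217} + \frac{j}{514 - j}$ ($M{\left(j \right)} = 100 \cdot \frac{1}{1085} + \frac{j}{514 - j} = \frac{20}{217} + \frac{j}{514 - j}$)
$M{\left(Q{\left(8,-24 \right)} \right)} - \frac{1}{z - 4317542} = \frac{-10280 - 197 \frac{-44 + 8 - -24}{-22 + 8}}{217 \left(-514 + \frac{-44 + 8 - -24}{-22 + 8}\right)} - \frac{1}{-110418 - 4317542} = \frac{-10280 - 197 \frac{-44 + 8 + 24}{-14}}{217 \left(-514 + \frac{-44 + 8 + 24}{-14}\right)} - \frac{1}{-4427960} = \frac{-10280 - 197 \left(\left(- \frac{1}{14}\right) \left(-12\right)\right)}{217 \left(-514 - - \frac{6}{7}\right)} - - \frac{1}{4427960} = \frac{-10280 - \frac{1182}{7}}{217 \left(-514 + \frac{6}{7}\right)} + \frac{1}{4427960} = \frac{-10280 - \frac{1182}{7}}{217 \left(- \frac{3592}{7}\right)} + \frac{1}{4427960} = \frac{1}{217} \left(- \frac{7}{3592}\right) \left(- \frac{73142}{7}\right) + \frac{1}{4427960} = \frac{36571}{389732} + \frac{1}{4427960} = \frac{40483828723}{431429426680}$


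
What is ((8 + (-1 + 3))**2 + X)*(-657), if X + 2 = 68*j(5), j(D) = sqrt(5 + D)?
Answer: -64386 - 44676*sqrt(10) ≈ -2.0566e+5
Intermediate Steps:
X = -2 + 68*sqrt(10) (X = -2 + 68*sqrt(5 + 5) = -2 + 68*sqrt(10) ≈ 213.03)
((8 + (-1 + 3))**2 + X)*(-657) = ((8 + (-1 + 3))**2 + (-2 + 68*sqrt(10)))*(-657) = ((8 + 2)**2 + (-2 + 68*sqrt(10)))*(-657) = (10**2 + (-2 + 68*sqrt(10)))*(-657) = (100 + (-2 + 68*sqrt(10)))*(-657) = (98 + 68*sqrt(10))*(-657) = -64386 - 44676*sqrt(10)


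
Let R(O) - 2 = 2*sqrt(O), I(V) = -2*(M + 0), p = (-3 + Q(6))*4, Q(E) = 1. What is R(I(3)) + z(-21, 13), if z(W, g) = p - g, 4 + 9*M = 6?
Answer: -19 + 4*I/3 ≈ -19.0 + 1.3333*I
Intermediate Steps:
M = 2/9 (M = -4/9 + (1/9)*6 = -4/9 + 2/3 = 2/9 ≈ 0.22222)
p = -8 (p = (-3 + 1)*4 = -2*4 = -8)
I(V) = -4/9 (I(V) = -2*(2/9 + 0) = -2*2/9 = -4/9)
R(O) = 2 + 2*sqrt(O)
z(W, g) = -8 - g
R(I(3)) + z(-21, 13) = (2 + 2*sqrt(-4/9)) + (-8 - 1*13) = (2 + 2*(2*I/3)) + (-8 - 13) = (2 + 4*I/3) - 21 = -19 + 4*I/3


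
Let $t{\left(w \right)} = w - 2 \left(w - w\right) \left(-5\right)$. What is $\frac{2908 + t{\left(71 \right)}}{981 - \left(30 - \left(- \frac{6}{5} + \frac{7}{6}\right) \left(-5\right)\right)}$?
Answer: $\frac{17874}{5707} \approx 3.1319$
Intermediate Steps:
$t{\left(w \right)} = w$ ($t{\left(w \right)} = w - 2 \cdot 0 \left(-5\right) = w - 0 \left(-5\right) = w - 0 = w + 0 = w$)
$\frac{2908 + t{\left(71 \right)}}{981 - \left(30 - \left(- \frac{6}{5} + \frac{7}{6}\right) \left(-5\right)\right)} = \frac{2908 + 71}{981 - \left(30 - \left(- \frac{6}{5} + \frac{7}{6}\right) \left(-5\right)\right)} = \frac{2979}{981 - \left(30 - \left(\left(-6\right) \frac{1}{5} + 7 \cdot \frac{1}{6}\right) \left(-5\right)\right)} = \frac{2979}{981 - \left(30 - \left(- \frac{6}{5} + \frac{7}{6}\right) \left(-5\right)\right)} = \frac{2979}{981 - \frac{179}{6}} = \frac{2979}{\frac{5707}{6}} = 2979 \cdot \frac{6}{5707} = \frac{17874}{5707}$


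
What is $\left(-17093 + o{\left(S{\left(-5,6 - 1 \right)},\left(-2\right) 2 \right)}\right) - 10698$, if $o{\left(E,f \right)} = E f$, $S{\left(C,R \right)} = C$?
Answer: $-27771$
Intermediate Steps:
$\left(-17093 + o{\left(S{\left(-5,6 - 1 \right)},\left(-2\right) 2 \right)}\right) - 10698 = \left(-17093 - 5 \left(\left(-2\right) 2\right)\right) - 10698 = \left(-17093 - -20\right) - 10698 = \left(-17093 + 20\right) - 10698 = -17073 - 10698 = -27771$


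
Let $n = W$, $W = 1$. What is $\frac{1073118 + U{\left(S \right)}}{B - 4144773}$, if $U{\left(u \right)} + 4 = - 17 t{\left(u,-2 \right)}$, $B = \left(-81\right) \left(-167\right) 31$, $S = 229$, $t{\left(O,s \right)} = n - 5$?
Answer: $- \frac{48781}{169338} \approx -0.28807$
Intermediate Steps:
$n = 1$
$t{\left(O,s \right)} = -4$ ($t{\left(O,s \right)} = 1 - 5 = -4$)
$B = 419337$ ($B = 13527 \cdot 31 = 419337$)
$U{\left(u \right)} = 64$ ($U{\left(u \right)} = -4 - -68 = -4 + 68 = 64$)
$\frac{1073118 + U{\left(S \right)}}{B - 4144773} = \frac{1073118 + 64}{419337 - 4144773} = \frac{1073182}{-3725436} = 1073182 \left(- \frac{1}{3725436}\right) = - \frac{48781}{169338}$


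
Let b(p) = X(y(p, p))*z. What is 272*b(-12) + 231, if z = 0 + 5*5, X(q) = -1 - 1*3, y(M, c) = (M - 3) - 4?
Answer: -26969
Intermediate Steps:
y(M, c) = -7 + M (y(M, c) = (-3 + M) - 4 = -7 + M)
X(q) = -4 (X(q) = -1 - 3 = -4)
z = 25 (z = 0 + 25 = 25)
b(p) = -100 (b(p) = -4*25 = -100)
272*b(-12) + 231 = 272*(-100) + 231 = -27200 + 231 = -26969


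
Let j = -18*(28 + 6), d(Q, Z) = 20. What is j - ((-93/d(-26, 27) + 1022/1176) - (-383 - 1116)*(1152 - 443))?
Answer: -111656918/105 ≈ -1.0634e+6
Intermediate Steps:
j = -612 (j = -18*34 = -612)
j - ((-93/d(-26, 27) + 1022/1176) - (-383 - 1116)*(1152 - 443)) = -612 - ((-93/20 + 1022/1176) - (-383 - 1116)*(1152 - 443)) = -612 - ((-93*1/20 + 1022*(1/1176)) - (-1499)*709) = -612 - ((-93/20 + 73/84) - 1*(-1062791)) = -612 - (-397/105 + 1062791) = -612 - 1*111592658/105 = -612 - 111592658/105 = -111656918/105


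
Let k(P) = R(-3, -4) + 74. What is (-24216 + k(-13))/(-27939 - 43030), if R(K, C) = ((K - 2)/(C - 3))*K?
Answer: 169009/496783 ≈ 0.34021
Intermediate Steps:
R(K, C) = K*(-2 + K)/(-3 + C) (R(K, C) = ((-2 + K)/(-3 + C))*K = K*(-2 + K)/(-3 + C))
k(P) = 503/7 (k(P) = -3*(-2 - 3)/(-3 - 4) + 74 = -3*(-5)/(-7) + 74 = -3*(-⅐)*(-5) + 74 = -15/7 + 74 = 503/7)
(-24216 + k(-13))/(-27939 - 43030) = (-24216 + 503/7)/(-27939 - 43030) = -169009/7/(-70969) = -169009/7*(-1/70969) = 169009/496783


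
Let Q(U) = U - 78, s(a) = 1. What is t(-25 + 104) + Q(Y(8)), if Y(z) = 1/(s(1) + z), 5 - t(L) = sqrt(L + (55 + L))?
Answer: -656/9 - sqrt(213) ≈ -87.483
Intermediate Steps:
t(L) = 5 - sqrt(55 + 2*L) (t(L) = 5 - sqrt(L + (55 + L)) = 5 - sqrt(55 + 2*L))
Y(z) = 1/(1 + z)
Q(U) = -78 + U
t(-25 + 104) + Q(Y(8)) = (5 - sqrt(55 + 2*(-25 + 104))) + (-78 + 1/(1 + 8)) = (5 - sqrt(55 + 2*79)) + (-78 + 1/9) = (5 - sqrt(55 + 158)) + (-78 + 1/9) = (5 - sqrt(213)) - 701/9 = -656/9 - sqrt(213)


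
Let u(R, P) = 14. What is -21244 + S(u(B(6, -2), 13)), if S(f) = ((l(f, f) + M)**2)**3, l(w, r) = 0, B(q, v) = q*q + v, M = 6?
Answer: 25412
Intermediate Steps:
B(q, v) = v + q**2 (B(q, v) = q**2 + v = v + q**2)
S(f) = 46656 (S(f) = ((0 + 6)**2)**3 = (6**2)**3 = 36**3 = 46656)
-21244 + S(u(B(6, -2), 13)) = -21244 + 46656 = 25412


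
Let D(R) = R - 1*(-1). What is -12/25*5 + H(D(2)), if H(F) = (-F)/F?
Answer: -17/5 ≈ -3.4000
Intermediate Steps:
D(R) = 1 + R (D(R) = R + 1 = 1 + R)
H(F) = -1
-12/25*5 + H(D(2)) = -12/25*5 - 1 = -12/5 - 1 = -17/5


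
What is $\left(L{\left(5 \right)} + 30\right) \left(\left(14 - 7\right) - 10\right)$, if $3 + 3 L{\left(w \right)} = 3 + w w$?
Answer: $-115$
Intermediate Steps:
$L{\left(w \right)} = \frac{w^{2}}{3}$ ($L{\left(w \right)} = -1 + \frac{3 + w w}{3} = -1 + \frac{3 + w^{2}}{3} = -1 + \left(1 + \frac{w^{2}}{3}\right) = \frac{w^{2}}{3}$)
$\left(L{\left(5 \right)} + 30\right) \left(\left(14 - 7\right) - 10\right) = \left(\frac{5^{2}}{3} + 30\right) \left(\left(14 - 7\right) - 10\right) = \left(\frac{1}{3} \cdot 25 + 30\right) \left(7 - 10\right) = \left(\frac{25}{3} + 30\right) \left(-3\right) = \frac{115}{3} \left(-3\right) = -115$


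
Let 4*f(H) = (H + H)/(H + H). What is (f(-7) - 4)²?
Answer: 225/16 ≈ 14.063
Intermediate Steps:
f(H) = ¼ (f(H) = ((H + H)/(H + H))/4 = ((2*H)/((2*H)))/4 = ((2*H)*(1/(2*H)))/4 = (¼)*1 = ¼)
(f(-7) - 4)² = (¼ - 4)² = (-15/4)² = 225/16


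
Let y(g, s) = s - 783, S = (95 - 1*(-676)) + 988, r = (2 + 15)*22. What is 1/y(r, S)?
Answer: 1/976 ≈ 0.0010246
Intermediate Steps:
r = 374 (r = 17*22 = 374)
S = 1759 (S = (95 + 676) + 988 = 771 + 988 = 1759)
y(g, s) = -783 + s
1/y(r, S) = 1/(-783 + 1759) = 1/976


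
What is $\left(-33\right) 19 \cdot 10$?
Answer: $-6270$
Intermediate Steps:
$\left(-33\right) 19 \cdot 10 = \left(-627\right) 10 = -6270$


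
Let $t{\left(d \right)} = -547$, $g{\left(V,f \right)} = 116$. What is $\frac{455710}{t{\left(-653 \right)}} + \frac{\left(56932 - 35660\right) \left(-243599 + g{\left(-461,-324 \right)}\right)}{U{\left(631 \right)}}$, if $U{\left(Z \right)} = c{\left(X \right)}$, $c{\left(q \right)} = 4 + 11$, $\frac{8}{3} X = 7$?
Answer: $- \frac{944374143774}{2735} \approx -3.4529 \cdot 10^{8}$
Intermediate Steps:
$X = \frac{21}{8}$ ($X = \frac{3}{8} \cdot 7 = \frac{21}{8} \approx 2.625$)
$c{\left(q \right)} = 15$
$U{\left(Z \right)} = 15$
$\frac{455710}{t{\left(-653 \right)}} + \frac{\left(56932 - 35660\right) \left(-243599 + g{\left(-461,-324 \right)}\right)}{U{\left(631 \right)}} = \frac{455710}{-547} + \frac{\left(56932 - 35660\right) \left(-243599 + 116\right)}{15} = 455710 \left(- \frac{1}{547}\right) + 21272 \left(-243483\right) \frac{1}{15} = - \frac{455710}{547} - \frac{1726456792}{5} = - \frac{944374143774}{2735}$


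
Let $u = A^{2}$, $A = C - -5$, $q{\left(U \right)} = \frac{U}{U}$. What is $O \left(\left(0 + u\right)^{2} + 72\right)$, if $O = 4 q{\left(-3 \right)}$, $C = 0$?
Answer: $2788$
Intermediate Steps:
$q{\left(U \right)} = 1$
$A = 5$ ($A = 0 - -5 = 0 + 5 = 5$)
$u = 25$ ($u = 5^{2} = 25$)
$O = 4$ ($O = 4 \cdot 1 = 4$)
$O \left(\left(0 + u\right)^{2} + 72\right) = 4 \left(\left(0 + 25\right)^{2} + 72\right) = 4 \left(25^{2} + 72\right) = 4 \left(625 + 72\right) = 4 \cdot 697 = 2788$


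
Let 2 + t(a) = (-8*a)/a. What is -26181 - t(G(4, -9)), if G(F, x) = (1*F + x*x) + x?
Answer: -26171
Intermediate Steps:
G(F, x) = F + x + x² (G(F, x) = (F + x²) + x = F + x + x²)
t(a) = -10 (t(a) = -2 + (-8*a)/a = -2 - 8 = -10)
-26181 - t(G(4, -9)) = -26181 - 1*(-10) = -26181 + 10 = -26171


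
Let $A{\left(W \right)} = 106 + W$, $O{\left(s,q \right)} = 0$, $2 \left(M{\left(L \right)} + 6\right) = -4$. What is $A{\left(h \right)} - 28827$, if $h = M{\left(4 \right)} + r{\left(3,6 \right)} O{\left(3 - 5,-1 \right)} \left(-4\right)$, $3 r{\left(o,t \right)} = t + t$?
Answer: $-28729$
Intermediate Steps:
$M{\left(L \right)} = -8$ ($M{\left(L \right)} = -6 + \frac{1}{2} \left(-4\right) = -6 - 2 = -8$)
$r{\left(o,t \right)} = \frac{2 t}{3}$ ($r{\left(o,t \right)} = \frac{t + t}{3} = \frac{2 t}{3}$)
$h = -8$ ($h = -8 + \frac{2}{3} \cdot 6 \cdot 0 \left(-4\right) = -8 + 4 \cdot 0 \left(-4\right) = -8 + 0 \left(-4\right) = -8 + 0 = -8$)
$A{\left(h \right)} - 28827 = \left(106 - 8\right) - 28827 = 98 - 28827 = -28729$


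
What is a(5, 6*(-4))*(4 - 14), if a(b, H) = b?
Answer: -50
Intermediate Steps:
a(5, 6*(-4))*(4 - 14) = 5*(4 - 14) = 5*(-10) = -50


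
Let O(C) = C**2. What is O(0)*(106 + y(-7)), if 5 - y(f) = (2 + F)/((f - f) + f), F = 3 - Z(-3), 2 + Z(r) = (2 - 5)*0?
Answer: 0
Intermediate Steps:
Z(r) = -2 (Z(r) = -2 + (2 - 5)*0 = -2 - 3*0 = -2 + 0 = -2)
F = 5 (F = 3 - 1*(-2) = 3 + 2 = 5)
y(f) = 5 - 7/f (y(f) = 5 - (2 + 5)/((f - f) + f) = 5 - 7/(0 + f) = 5 - 7/f)
O(0)*(106 + y(-7)) = 0**2*(106 + (5 - 7/(-7))) = 0*(106 + (5 - 7*(-1/7))) = 0*(106 + (5 + 1)) = 0*(106 + 6) = 0*112 = 0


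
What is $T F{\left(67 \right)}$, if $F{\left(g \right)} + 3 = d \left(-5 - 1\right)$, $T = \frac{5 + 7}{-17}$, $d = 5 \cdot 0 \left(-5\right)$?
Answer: $\frac{36}{17} \approx 2.1176$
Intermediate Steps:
$d = 0$ ($d = 0 \left(-5\right) = 0$)
$T = - \frac{12}{17}$ ($T = 12 \left(- \frac{1}{17}\right) = - \frac{12}{17} \approx -0.70588$)
$F{\left(g \right)} = -3$ ($F{\left(g \right)} = -3 + 0 \left(-5 - 1\right) = -3 + 0 \left(-6\right) = -3 + 0 = -3$)
$T F{\left(67 \right)} = \left(- \frac{12}{17}\right) \left(-3\right) = \frac{36}{17}$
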